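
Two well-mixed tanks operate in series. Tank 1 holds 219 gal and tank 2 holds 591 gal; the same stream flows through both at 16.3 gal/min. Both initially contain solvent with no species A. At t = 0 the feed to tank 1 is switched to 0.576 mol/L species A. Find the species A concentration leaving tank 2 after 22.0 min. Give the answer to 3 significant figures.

Each tank obeys Vᵢ dCᵢ/dt = Q(Cᵢ₋₁ − Cᵢ), so τᵢ = Vᵢ/Q.
τ₁ = 219/16.3 = 13.436 min; τ₂ = 591/16.3 = 36.258 min.
Solving the cascade with C₁(0)=C₂(0)=0 gives C₂(t) = C_in[1 − (τ₁ e^(−t/τ₁) − τ₂ e^(−t/τ₂))/(τ₁ − τ₂)].
At t = 22.0: e^(−t/τ₁) = 0.19448, e^(−t/τ₂) = 0.54511.
C₂ = 0.576·[1 − (13.436·0.19448 − 36.258·0.54511)/(-22.822)] = 0.576·0.24847 = 0.14312 mol/L.

0.143 mol/L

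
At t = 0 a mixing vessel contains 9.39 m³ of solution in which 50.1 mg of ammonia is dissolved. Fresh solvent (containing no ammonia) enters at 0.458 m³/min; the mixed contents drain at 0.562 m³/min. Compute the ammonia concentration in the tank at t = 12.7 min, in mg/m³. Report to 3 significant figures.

2.74 mg/m³

Total volume: dV/dt = Q_in − Q_out = -0.10400 m³/min, so V(t) = 9.39 − 0.10400 t and V(12.7) = 8.0692 m³.
No ammonia enters, so dm/dt = −Q_out · (m/V).
Separate: dm/m = −Q_out dt/V(t) ⇒ ln(m/m₀) = −(Q_out/(Q_in−Q_out)) ln(V/V₀).
m = m₀ (V₀/V)^(Q_out/(Q_in−Q_out)) = 50.1 × (9.39/8.0692)^(-5.4038) = 22.084 mg.
C = m/V = 22.084/8.0692 = 2.7368 mg/m³.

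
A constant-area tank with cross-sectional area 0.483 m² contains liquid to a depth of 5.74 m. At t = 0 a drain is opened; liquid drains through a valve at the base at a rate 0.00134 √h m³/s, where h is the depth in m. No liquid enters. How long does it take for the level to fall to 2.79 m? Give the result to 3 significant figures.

With no inflow, A dh/dt = −0.00134 √h.
This is separable: 2 d(√h)/dt = −0.00134/A, so √h = √h₀ − (0.00134/(2A)) t.
t = 2A(√h₀ − √h)/0.00134 = 2·0.483·(√5.74 − √2.79)/0.00134
  = 0.96600 × (2.3958 − 1.6703) / 0.00134 = 523.01 s.

523 s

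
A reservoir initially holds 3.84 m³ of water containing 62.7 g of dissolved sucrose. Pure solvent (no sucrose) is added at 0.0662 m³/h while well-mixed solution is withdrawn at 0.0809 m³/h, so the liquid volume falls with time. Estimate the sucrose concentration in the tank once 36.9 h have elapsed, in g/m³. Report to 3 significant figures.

8.22 g/m³

Total volume: dV/dt = Q_in − Q_out = -0.014700 m³/h, so V(t) = 3.84 − 0.014700 t and V(36.9) = 3.2976 m³.
Solute balance: dm/dt = 0 − Q_out C = −Q_out m/V(t).
dm/m = −Q_out dt/(V₀ − 0.014700 t); integrating gives ln(m/m₀) = −(Q_out/(Q_in−Q_out)) ln(V/V₀).
m = m₀ (V₀/V)^(Q_out/(Q_in−Q_out)) = 62.7 × (3.84/3.2976)^(-5.5034) = 27.120 g.
C = m/V = 27.120/3.2976 = 8.2242 g/m³.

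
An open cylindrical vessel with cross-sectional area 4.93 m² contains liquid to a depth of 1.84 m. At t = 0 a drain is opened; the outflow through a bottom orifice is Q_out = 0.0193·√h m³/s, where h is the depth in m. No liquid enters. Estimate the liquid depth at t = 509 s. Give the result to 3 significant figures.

Unsteady balance on liquid volume: A dh/dt = −0.0193 √h.
∫ h^(−1/2) dh = −(0.0193/A) ∫ dt, giving 2√h = 2√h₀ − (0.0193/A) t.
√h = √1.84 − 0.0193·509/(2·4.93) = 1.3565 − 0.99632 = 0.36015.
h = 0.36015² = 0.12971 m.

0.130 m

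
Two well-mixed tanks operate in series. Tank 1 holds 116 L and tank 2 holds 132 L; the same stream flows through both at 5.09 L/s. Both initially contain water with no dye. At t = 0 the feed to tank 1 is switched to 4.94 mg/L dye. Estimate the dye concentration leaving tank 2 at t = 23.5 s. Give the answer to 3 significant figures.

Time constants: τᵢ = Vᵢ/Q for each well-mixed tank.
τ₁ = 116/5.09 = 22.790 s; τ₂ = 132/5.09 = 25.933 s.
Solving the cascade with C₁(0)=C₂(0)=0 gives C₂(t) = C_in[1 − (τ₁ e^(−t/τ₁) − τ₂ e^(−t/τ₂))/(τ₁ − τ₂)].
At t = 23.5: e^(−t/τ₁) = 0.35659, e^(−t/τ₂) = 0.40407.
C₂ = 4.94·[1 − (22.790·0.35659 − 25.933·0.40407)/(-3.1434)] = 4.94·0.25174 = 1.2436 mg/L.

1.24 mg/L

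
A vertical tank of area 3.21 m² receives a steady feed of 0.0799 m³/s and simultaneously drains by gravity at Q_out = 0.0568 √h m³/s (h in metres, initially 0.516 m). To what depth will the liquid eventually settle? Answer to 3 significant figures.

Level balance: A dh/dt = 0.0799 − 0.0568 √h. Setting dh/dt = 0:
Q_in = 0.0568 √h_ss ⇒ √h_ss = 0.0799/0.0568 = 1.4067.
h_ss = 1.4067² = 1.9788 m. (Since h₀ = 0.516 m < h_ss, the level will rise toward this value.)

1.98 m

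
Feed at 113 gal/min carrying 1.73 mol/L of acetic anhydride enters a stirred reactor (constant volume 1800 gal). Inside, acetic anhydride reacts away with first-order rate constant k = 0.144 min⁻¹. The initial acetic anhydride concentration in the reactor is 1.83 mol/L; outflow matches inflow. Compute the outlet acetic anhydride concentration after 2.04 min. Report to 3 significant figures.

Accumulation = in − out − consumed: V dC/dt = Q C_in − Q C − k V C.
dC/dt = (Q/V) C_in − (Q/V + k) C; effective rate a = Q/V + k = 0.062778 + 0.144 = 0.20678 min⁻¹.
C_ss = Q C_in/(Q + kV) = 0.52523 mol/L; C(t) = C_ss + (C₀ − C_ss) e^(−a t).
C(2.04) = 0.52523 + (1.3048)·e^(−0.20678·2.04) = 0.52523 + (1.3048)·0.65585 = 1.3810 mol/L.

1.38 mol/L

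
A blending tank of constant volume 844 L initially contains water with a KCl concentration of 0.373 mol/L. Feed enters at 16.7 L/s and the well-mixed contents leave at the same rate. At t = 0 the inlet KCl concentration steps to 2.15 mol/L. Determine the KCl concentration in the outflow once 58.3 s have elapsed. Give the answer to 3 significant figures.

Accumulation = in − out for the solute gives V dC/dt = Q(C_in − C).
Time constant τ = V/Q = 844/16.7 = 50.539 s.
C approaches C_in exponentially: C(t) = C_in + (C₀ − C_in) e^(−t/τ).
C(58.3) = 2.15 + (0.373 − 2.15)·e^(−58.3/50.539) = 2.15 + (-1.7770)·0.31551 = 1.5893 mol/L.

1.59 mol/L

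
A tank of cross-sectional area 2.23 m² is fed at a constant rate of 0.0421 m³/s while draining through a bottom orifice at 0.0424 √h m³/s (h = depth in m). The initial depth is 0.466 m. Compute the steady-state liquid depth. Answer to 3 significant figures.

Accumulation of liquid (constant cross-section A): A dh/dt = Q_in − 0.0424 √h. At steady state dh/dt = 0:
Q_in = 0.0424 √h_ss ⇒ √h_ss = 0.0421/0.0424 = 0.99292.
h_ss = 0.99292² = 0.98590 m. (Since h₀ = 0.466 m < h_ss, the level will rise toward this value.)

0.986 m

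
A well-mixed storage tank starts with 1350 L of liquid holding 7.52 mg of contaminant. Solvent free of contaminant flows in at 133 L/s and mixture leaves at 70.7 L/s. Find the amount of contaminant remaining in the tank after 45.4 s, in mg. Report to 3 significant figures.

Total volume: dV/dt = Q_in − Q_out = 62.300 L/s, so V(t) = 1350 + 62.300 t and V(45.4) = 4178.4 L.
No contaminant enters, so dm/dt = −Q_out · (m/V).
Separate: dm/m = −Q_out dt/V(t) ⇒ ln(m/m₀) = −(Q_out/(Q_in−Q_out)) ln(V/V₀).
m = m₀ (V₀/V)^(Q_out/(Q_in−Q_out)) = 7.52 × (1350/4178.4)^(1.1348) = 2.0863 mg.

2.09 mg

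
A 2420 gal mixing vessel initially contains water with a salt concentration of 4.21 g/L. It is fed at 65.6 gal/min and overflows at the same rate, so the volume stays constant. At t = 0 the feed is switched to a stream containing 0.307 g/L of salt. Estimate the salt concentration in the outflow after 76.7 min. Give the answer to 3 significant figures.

Unsteady species balance (constant V, well mixed): V dC/dt = Q(C_in − C).
So dC/dt = (C_in − C)/τ with τ = V/Q = 2420/65.6 = 36.890 min.
C approaches C_in exponentially: C(t) = C_in + (C₀ − C_in) e^(−t/τ).
C(76.7) = 0.307 + (4.21 − 0.307)·e^(−76.7/36.890) = 0.307 + (3.9030)·0.12504 = 0.79502 g/L.

0.795 g/L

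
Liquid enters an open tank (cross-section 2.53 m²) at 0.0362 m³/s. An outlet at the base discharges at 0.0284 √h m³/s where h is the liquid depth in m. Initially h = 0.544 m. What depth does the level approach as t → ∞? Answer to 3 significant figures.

Level balance: A dh/dt = 0.0362 − 0.0284 √h. Setting dh/dt = 0:
Q_in = 0.0284 √h_ss ⇒ √h_ss = 0.0362/0.0284 = 1.2746.
h_ss = 1.2746² = 1.6247 m. (Since h₀ = 0.544 m < h_ss, the level will rise toward this value.)

1.62 m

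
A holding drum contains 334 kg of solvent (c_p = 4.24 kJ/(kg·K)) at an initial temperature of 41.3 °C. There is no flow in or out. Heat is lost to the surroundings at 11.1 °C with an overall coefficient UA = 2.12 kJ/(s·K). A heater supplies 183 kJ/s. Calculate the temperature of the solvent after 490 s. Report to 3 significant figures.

M c_p dT/dt = −UA(T − T_amb) + Q̇.
dT/dt = (T_ss − T)/τ with T_ss = T_amb + Q̇/UA = 11.1 + 183/2.12 = 97.421 °C, τ = M c_p/UA = 334·4.24/2.12 = 668.00 s.
Integrating: T(t) = T_ss + (T₀ − T_ss) e^(−t/τ).
T(490) = 97.421 + (-56.121)·0.48021 = 70.471 °C.

70.5 °C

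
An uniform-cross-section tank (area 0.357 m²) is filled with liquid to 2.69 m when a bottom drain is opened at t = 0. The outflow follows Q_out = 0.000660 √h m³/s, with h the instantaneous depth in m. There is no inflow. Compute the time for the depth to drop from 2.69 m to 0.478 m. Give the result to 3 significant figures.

1030 s

With no inflow, A dh/dt = −0.000660 √h.
Separate and integrate: 2(√h − √h₀) = −(0.000660/A) t.
t = 2A(√h₀ − √h)/0.000660 = 2·0.357·(√2.69 − √0.478)/0.000660
  = 0.71400 × (1.6401 − 0.69138) / 0.000660 = 1026.4 s.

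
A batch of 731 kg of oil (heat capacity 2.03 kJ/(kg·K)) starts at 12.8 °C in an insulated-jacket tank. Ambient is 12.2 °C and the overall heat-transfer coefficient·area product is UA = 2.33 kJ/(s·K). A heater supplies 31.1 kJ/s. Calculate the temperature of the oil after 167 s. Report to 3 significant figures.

15.7 °C

M c_p dT/dt = −UA(T − T_amb) + Q̇.
dT/dt = (T_ss − T)/τ with T_ss = T_amb + Q̇/UA = 12.2 + 31.1/2.33 = 25.548 °C, τ = M c_p/UA = 731·2.03/2.33 = 636.88 s.
This is linear first-order; T(t) = T_ss + (T₀ − T_ss) e^(−t/τ).
T(167) = 25.548 + (-12.748)·0.76934 = 15.740 °C.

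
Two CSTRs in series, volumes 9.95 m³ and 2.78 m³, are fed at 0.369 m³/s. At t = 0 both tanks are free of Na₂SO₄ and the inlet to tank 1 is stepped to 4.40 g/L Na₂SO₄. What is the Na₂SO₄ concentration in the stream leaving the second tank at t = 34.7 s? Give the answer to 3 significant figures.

2.73 g/L

Species balance on tank i: dCᵢ/dt = (Cᵢ₋₁ − Cᵢ)/τᵢ with τᵢ = Vᵢ/Q.
τ₁ = 9.95/0.369 = 26.965 s; τ₂ = 2.78/0.369 = 7.5339 s.
Tank 1: C₁ = C_in(1 − e^(−t/τ₁)). Tank 2 (τ₁ ≠ τ₂): C₂ = C_in[1 − (τ₁ e^(−t/τ₁) − τ₂ e^(−t/τ₂))/(τ₁ − τ₂)].
At t = 34.7: e^(−t/τ₁) = 0.27614, e^(−t/τ₂) = 0.0099931.
C₂ = 4.40·[1 − (26.965·0.27614 − 7.5339·0.0099931)/(19.431)] = 4.40·0.62067 = 2.7310 g/L.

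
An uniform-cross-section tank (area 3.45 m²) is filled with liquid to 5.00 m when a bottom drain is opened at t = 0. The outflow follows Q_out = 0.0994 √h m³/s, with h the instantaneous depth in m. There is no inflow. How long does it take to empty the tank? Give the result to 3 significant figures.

A dh/dt = −Q_out = −0.0994 √h.
This is separable: 2 d(√h)/dt = −0.0994/A, so √h = √h₀ − (0.0994/(2A)) t.
Set h = 0: 2√h₀ = (0.0994/A) t_empty ⇒ t_empty = 2A√h₀/0.0994.
t_empty = 2·3.45·√5.00/0.0994 = 6.9000·2.2361/0.0994 = 155.22 s.

155 s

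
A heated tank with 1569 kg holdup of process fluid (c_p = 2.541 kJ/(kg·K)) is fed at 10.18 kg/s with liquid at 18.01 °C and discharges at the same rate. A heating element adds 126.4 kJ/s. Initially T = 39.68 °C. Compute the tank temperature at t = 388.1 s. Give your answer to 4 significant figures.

24.25 °C

Heat balance on the well-mixed liquid: M c_p dT/dt = ṁ c_p (T_in − T) + 126.4.
τ = M/ṁ = 154.126 s; T_ss = T_in + Q̇/(ṁ c_p) = 18.01 + 126.4/(10.18·2.541) = 22.8965 °C.
T approaches T_ss exponentially: T(t) = T_ss + (T₀ − T_ss) e^(−t/τ).
T(388.1) = 22.8965 + (16.7835)·e^(−388.1/154.126) = 22.8965 + (16.7835)·0.0806147 = 24.2495 °C.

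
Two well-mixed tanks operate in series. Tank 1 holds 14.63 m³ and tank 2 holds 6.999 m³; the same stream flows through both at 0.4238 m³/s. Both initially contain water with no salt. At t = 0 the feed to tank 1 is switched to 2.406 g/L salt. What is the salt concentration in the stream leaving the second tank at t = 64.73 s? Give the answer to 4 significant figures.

1.742 g/L

Time constants: τᵢ = Vᵢ/Q for each well-mixed tank.
τ₁ = 14.63/0.4238 = 34.5210 s; τ₂ = 6.999/0.4238 = 16.5149 s.
Tank 1: C₁ = C_in(1 − e^(−t/τ₁)). Tank 2 (τ₁ ≠ τ₂): C₂ = C_in[1 − (τ₁ e^(−t/τ₁) − τ₂ e^(−t/τ₂))/(τ₁ − τ₂)].
At t = 64.73: e^(−t/τ₁) = 0.153341, e^(−t/τ₂) = 0.0198510.
C₂ = 2.406·[1 − (34.5210·0.153341 − 16.5149·0.0198510)/(18.0061)] = 2.406·0.724225 = 1.74248 g/L.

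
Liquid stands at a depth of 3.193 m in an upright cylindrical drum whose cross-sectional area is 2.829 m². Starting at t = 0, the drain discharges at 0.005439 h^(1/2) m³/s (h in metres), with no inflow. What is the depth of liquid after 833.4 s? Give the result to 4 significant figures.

A dh/dt = −Q_out = −0.005439 √h.
∫ h^(−1/2) dh = −(0.005439/A) ∫ dt, giving 2√h = 2√h₀ − (0.005439/A) t.
√h = √3.193 − 0.005439·833.4/(2·2.829) = 1.78690 − 0.801142 = 0.985755.
h = 0.985755² = 0.971712 m.

0.9717 m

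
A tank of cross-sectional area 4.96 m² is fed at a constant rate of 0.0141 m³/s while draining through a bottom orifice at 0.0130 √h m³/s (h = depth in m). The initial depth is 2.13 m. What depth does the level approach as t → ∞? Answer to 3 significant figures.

1.18 m

Level balance: A dh/dt = 0.0141 − 0.0130 √h. Setting dh/dt = 0:
Q_in = 0.0130 √h_ss ⇒ √h_ss = 0.0141/0.0130 = 1.0846.
h_ss = 1.0846² = 1.1764 m. (Since h₀ = 2.13 m > h_ss, the level will fall toward this value.)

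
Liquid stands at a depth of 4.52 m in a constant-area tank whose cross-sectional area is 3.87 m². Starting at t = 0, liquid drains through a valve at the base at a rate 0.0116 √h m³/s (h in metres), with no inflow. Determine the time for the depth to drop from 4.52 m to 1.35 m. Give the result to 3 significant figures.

643 s

A dh/dt = −Q_out = −0.0116 √h.
Separate and integrate: 2(√h − √h₀) = −(0.0116/A) t.
t = 2A(√h₀ − √h)/0.0116 = 2·3.87·(√4.52 − √1.35)/0.0116
  = 7.7400 × (2.1260 − 1.1619) / 0.0116 = 643.31 s.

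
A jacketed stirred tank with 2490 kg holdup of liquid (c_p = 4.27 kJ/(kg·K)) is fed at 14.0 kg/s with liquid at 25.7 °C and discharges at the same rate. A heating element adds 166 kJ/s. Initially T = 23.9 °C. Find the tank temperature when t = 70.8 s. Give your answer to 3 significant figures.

25.4 °C

Energy balance: M c_p dT/dt = ṁ c_p (T_in − T) + 166.
τ = M/ṁ = 177.86 s; T_ss = T_in + Q̇/(ṁ c_p) = 25.7 + 166/(14.0·4.27) = 28.477 °C.
This is linear first-order; T(t) = T_ss + (T₀ − T_ss) e^(−t/τ).
T(70.8) = 28.477 + (-4.5768)·e^(−70.8/177.86) = 28.477 + (-4.5768)·0.67161 = 25.403 °C.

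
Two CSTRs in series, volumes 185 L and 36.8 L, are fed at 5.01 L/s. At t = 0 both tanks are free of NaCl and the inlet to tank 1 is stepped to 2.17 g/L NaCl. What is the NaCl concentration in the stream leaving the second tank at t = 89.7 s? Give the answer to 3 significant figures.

Species balance on tank i: dCᵢ/dt = (Cᵢ₋₁ − Cᵢ)/τᵢ with τᵢ = Vᵢ/Q.
τ₁ = 185/5.01 = 36.926 s; τ₂ = 36.8/5.01 = 7.3453 s.
Tank 1: C₁ = C_in(1 − e^(−t/τ₁)). Tank 2 (τ₁ ≠ τ₂): C₂ = C_in[1 − (τ₁ e^(−t/τ₁) − τ₂ e^(−t/τ₂))/(τ₁ − τ₂)].
At t = 89.7: e^(−t/τ₁) = 0.088110, e^(−t/τ₂) = 4.9711e-06.
C₂ = 2.17·[1 − (36.926·0.088110 − 7.3453·4.9711e-06)/(29.581)] = 2.17·0.89001 = 1.9313 g/L.

1.93 g/L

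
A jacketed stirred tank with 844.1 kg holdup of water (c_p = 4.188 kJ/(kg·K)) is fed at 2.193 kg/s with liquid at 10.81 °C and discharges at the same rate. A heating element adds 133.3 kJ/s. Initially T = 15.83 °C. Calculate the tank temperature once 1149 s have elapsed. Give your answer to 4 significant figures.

First-law balance (no shaft work): M c_p dT/dt = ṁ c_p (T_in − T) + 133.3.
τ = M/ṁ = 384.907 s; T_ss = T_in + Q̇/(ṁ c_p) = 10.81 + 133.3/(2.193·4.188) = 25.3239 °C.
Integrating: T(t) = T_ss + (T₀ − T_ss) e^(−t/τ).
T(1149) = 25.3239 + (-9.49392)·e^(−1149/384.907) = 25.3239 + (-9.49392)·0.0505324 = 24.8442 °C.

24.84 °C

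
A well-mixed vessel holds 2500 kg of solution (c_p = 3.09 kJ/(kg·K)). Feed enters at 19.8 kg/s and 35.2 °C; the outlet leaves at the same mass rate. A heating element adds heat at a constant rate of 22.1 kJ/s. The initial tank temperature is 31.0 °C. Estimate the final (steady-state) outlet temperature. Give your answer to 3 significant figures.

M c_p dT/dt = ṁ c_p (T_in − T) + Q̇.
At steady state dT/dt = 0 ⇒ T_ss = T_in + Q̇/(ṁ c_p) = 35.2 + 22.1/(19.8·3.09) = 35.561 °C.

35.6 °C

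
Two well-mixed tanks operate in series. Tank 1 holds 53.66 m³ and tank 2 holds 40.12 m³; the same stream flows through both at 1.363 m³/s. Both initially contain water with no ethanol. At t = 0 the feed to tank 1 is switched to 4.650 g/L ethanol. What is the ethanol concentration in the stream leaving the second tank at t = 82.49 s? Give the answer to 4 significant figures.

Time constants: τᵢ = Vᵢ/Q for each well-mixed tank.
τ₁ = 53.66/1.363 = 39.3690 s; τ₂ = 40.12/1.363 = 29.4351 s.
Solving the cascade with C₁(0)=C₂(0)=0 gives C₂(t) = C_in[1 − (τ₁ e^(−t/τ₁) − τ₂ e^(−t/τ₂))/(τ₁ − τ₂)].
At t = 82.49: e^(−t/τ₁) = 0.123033, e^(−t/τ₂) = 0.0606619.
C₂ = 4.650·[1 − (39.3690·0.123033 − 29.4351·0.0606619)/(9.93397)] = 4.650·0.692156 = 3.21853 g/L.

3.219 g/L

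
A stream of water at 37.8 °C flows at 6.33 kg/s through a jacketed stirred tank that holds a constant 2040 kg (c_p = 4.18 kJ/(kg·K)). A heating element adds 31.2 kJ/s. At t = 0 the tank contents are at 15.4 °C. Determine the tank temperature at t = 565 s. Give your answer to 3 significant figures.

Heat balance on the well-mixed liquid: M c_p dT/dt = ṁ c_p (T_in − T) + 31.2.
Rearrange: dT/dt = (T_ss − T)/τ with τ = M/ṁ = 322.27 s and T_ss = T_in + Q̇/(ṁ c_p) = 38.979 °C.
Solution: T(t) = T_ss + (T₀ − T_ss) e^(−t/τ).
T(565) = 38.979 + (-23.579)·e^(−565/322.27) = 38.979 + (-23.579)·0.17323 = 34.895 °C.

34.9 °C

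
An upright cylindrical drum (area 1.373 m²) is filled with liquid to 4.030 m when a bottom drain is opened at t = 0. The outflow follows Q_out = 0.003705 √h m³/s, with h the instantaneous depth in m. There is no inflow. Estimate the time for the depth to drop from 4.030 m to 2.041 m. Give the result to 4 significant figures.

429.0 s

A dh/dt = −Q_out = −0.003705 √h.
∫ h^(−1/2) dh = −(0.003705/A) ∫ dt, giving 2√h = 2√h₀ − (0.003705/A) t.
t = 2A(√h₀ − √h)/0.003705 = 2·1.373·(√4.030 − √2.041)/0.003705
  = 2.74600 × (2.00749 − 1.42864) / 0.003705 = 429.021 s.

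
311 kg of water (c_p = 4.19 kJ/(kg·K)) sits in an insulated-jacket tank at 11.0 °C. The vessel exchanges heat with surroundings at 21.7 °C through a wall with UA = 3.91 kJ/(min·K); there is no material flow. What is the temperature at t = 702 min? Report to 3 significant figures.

Lumped-capacitance energy balance: M c_p dT/dt = UA(T_amb − T).
dT/dt = (T_ss − T)/τ with T_ss = T_amb = 21.700 °C, τ = M c_p/UA = 311·4.19/3.91 = 333.27 min.
Solution: T(t) = T_ss + (T₀ − T_ss) e^(−t/τ).
T(702) = 21.700 + (-10.700)·0.12168 = 20.398 °C.

20.4 °C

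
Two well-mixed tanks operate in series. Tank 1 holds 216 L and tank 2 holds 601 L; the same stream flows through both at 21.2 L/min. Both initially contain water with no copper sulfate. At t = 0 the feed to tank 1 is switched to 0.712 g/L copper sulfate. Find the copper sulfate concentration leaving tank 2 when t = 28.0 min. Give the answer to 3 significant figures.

0.324 g/L

Species balance on tank i: dCᵢ/dt = (Cᵢ₋₁ − Cᵢ)/τᵢ with τᵢ = Vᵢ/Q.
τ₁ = 216/21.2 = 10.189 min; τ₂ = 601/21.2 = 28.349 min.
Tank 1: C₁ = C_in(1 − e^(−t/τ₁)). Tank 2 (τ₁ ≠ τ₂): C₂ = C_in[1 − (τ₁ e^(−t/τ₁) − τ₂ e^(−t/τ₂))/(τ₁ − τ₂)].
At t = 28.0: e^(−t/τ₁) = 0.064046, e^(−t/τ₂) = 0.37244.
C₂ = 0.712·[1 − (10.189·0.064046 − 28.349·0.37244)/(-18.160)] = 0.712·0.45454 = 0.32364 g/L.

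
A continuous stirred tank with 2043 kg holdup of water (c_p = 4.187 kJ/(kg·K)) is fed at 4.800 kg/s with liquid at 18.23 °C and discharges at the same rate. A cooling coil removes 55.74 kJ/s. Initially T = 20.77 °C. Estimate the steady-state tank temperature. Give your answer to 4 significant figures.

M c_p dT/dt = ṁ c_p (T_in − T) − Q̇.
At steady state dT/dt = 0 ⇒ T_ss = T_in − Q̇/(ṁ c_p) = 18.23 − 55.74/(4.800·4.187) = 15.4565 °C.

15.46 °C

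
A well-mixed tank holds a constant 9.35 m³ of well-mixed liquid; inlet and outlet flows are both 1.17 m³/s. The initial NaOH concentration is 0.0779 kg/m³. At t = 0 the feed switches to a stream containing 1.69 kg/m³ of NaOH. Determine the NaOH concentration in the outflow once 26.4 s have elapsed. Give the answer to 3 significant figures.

1.63 kg/m³

Transient balance on the dissolved component: V dC/dt = Q(C_in − C).
So dC/dt = (C_in − C)/τ with τ = V/Q = 9.35/1.17 = 7.9915 s.
Integrating: C(t) = C_in + (C₀ − C_in) e^(−t/τ).
C(26.4) = 1.69 + (0.0779 − 1.69)·e^(−26.4/7.9915) = 1.69 + (-1.6121)·0.036753 = 1.6308 kg/m³.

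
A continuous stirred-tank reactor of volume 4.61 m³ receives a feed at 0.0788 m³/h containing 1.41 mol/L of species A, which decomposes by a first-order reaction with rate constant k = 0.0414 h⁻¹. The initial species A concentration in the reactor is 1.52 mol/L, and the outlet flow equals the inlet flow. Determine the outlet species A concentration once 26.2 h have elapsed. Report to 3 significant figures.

0.651 mol/L

Species balance: V dC/dt = Q C_in − Q C − k V C.
dC/dt = (Q/V) C_in − (Q/V + k) C; effective rate a = Q/V + k = 0.017093 + 0.0414 = 0.058493 h⁻¹.
C_ss = Q C_in/(Q + kV) = 0.41204 mol/L; C(t) = C_ss + (C₀ − C_ss) e^(−a t).
C(26.2) = 0.41204 + (1.1080)·e^(−0.058493·26.2) = 0.41204 + (1.1080)·0.21599 = 0.65135 mol/L.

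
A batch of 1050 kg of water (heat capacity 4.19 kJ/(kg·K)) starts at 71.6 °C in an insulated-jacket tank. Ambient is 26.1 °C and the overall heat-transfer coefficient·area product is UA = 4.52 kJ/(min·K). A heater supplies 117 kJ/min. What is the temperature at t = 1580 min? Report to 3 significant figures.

55.9 °C

Lumped-capacitance energy balance: M c_p dT/dt = UA(T_amb − T) + Q̇.
dT/dt = (T_ss − T)/τ with T_ss = T_amb + Q̇/UA = 26.1 + 117/4.52 = 51.985 °C, τ = M c_p/UA = 1050·4.19/4.52 = 973.34 min.
T approaches T_ss exponentially: T(t) = T_ss + (T₀ − T_ss) e^(−t/τ).
T(1580) = 51.985 + (19.615)·0.19725 = 55.854 °C.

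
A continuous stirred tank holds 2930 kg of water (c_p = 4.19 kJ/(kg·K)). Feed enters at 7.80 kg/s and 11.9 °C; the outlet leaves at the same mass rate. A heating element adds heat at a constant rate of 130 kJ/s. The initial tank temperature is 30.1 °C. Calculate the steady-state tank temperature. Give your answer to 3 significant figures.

M c_p dT/dt = ṁ c_p (T_in − T) + Q̇.
At steady state dT/dt = 0 ⇒ T_ss = T_in + Q̇/(ṁ c_p) = 11.9 + 130/(7.80·4.19) = 15.878 °C.

15.9 °C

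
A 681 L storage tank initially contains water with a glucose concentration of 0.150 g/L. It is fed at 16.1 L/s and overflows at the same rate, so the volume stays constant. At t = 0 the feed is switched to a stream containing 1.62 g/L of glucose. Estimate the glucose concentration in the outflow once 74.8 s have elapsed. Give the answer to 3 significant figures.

1.37 g/L

Species balance on the tank: V dC/dt = Q(C_in − C).
Rewrite as dC/dt + C/τ = C_in/τ, τ = V/Q = 42.298 s.
Integrating: C(t) = C_in + (C₀ − C_in) e^(−t/τ).
C(74.8) = 1.62 + (0.150 − 1.62)·e^(−74.8/42.298) = 1.62 + (-1.4700)·0.17061 = 1.3692 g/L.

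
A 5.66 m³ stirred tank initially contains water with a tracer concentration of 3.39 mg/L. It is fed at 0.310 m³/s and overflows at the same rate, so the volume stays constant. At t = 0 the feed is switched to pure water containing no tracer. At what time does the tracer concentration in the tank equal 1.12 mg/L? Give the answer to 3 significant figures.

20.2 s

Mass balance on the solute (V constant): V dC/dt = Q(C_in − C), so τ = V/Q = 18.258 s.
C(t) = C_in + (C₀ − C_in) e^(−t/τ). Set C = 1.12 and solve for t:
e^(−t/τ) = (C − C_in)/(C₀ − C_in) = (1.12 − 0)/(3.39 − 0) = 0.33038
t = −τ ln(…) = 18.258 × 1.1075 = 20.221 s.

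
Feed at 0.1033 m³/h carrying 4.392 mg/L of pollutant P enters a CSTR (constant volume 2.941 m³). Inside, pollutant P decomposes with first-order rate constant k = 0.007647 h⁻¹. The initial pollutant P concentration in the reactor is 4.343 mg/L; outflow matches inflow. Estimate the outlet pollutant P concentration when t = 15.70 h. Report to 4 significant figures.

3.983 mg/L

Accumulation = in − out − consumed: V dC/dt = Q C_in − Q C − k V C.
dC/dt = (Q/V) C_in − (Q/V + k) C; effective rate a = Q/V + k = 0.0351241 + 0.007647 = 0.0427711 h⁻¹.
C_ss = Q C_in/(Q + kV) = 3.60676 mg/L; C(t) = C_ss + (C₀ − C_ss) e^(−a t).
C(15.70) = 3.60676 + (0.736241)·e^(−0.0427711·15.70) = 3.60676 + (0.736241)·0.510938 = 3.98293 mg/L.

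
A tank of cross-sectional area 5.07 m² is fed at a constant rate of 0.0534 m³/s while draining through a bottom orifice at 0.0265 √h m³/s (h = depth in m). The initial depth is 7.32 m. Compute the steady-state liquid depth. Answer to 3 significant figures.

A dh/dt = Q_in − 0.0265 √h. Steady state requires inflow = outflow:
Q_in = 0.0265 √h_ss ⇒ √h_ss = 0.0534/0.0265 = 2.0151.
h_ss = 2.0151² = 4.0606 m. (Since h₀ = 7.32 m > h_ss, the level will fall toward this value.)

4.06 m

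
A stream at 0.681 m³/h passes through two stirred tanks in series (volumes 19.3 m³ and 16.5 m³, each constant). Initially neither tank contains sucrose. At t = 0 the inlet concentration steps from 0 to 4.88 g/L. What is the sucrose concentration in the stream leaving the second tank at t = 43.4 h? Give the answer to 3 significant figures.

Each tank obeys Vᵢ dCᵢ/dt = Q(Cᵢ₋₁ − Cᵢ), so τᵢ = Vᵢ/Q.
τ₁ = 19.3/0.681 = 28.341 h; τ₂ = 16.5/0.681 = 24.229 h.
Solving the cascade with C₁(0)=C₂(0)=0 gives C₂(t) = C_in[1 − (τ₁ e^(−t/τ₁) − τ₂ e^(−t/τ₂))/(τ₁ − τ₂)].
At t = 43.4: e^(−t/τ₁) = 0.21624, e^(−t/τ₂) = 0.16675.
C₂ = 4.88·[1 − (28.341·0.21624 − 24.229·0.16675)/(4.1116)] = 4.88·0.49215 = 2.4017 g/L.

2.40 g/L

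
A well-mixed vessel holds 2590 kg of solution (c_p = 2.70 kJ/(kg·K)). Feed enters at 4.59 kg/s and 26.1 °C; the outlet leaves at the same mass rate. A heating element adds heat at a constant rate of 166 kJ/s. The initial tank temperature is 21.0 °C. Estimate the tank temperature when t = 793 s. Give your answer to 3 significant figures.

M c_p dT/dt = ṁ c_p (T_in − T) + Q̇.
Rearrange: dT/dt = (T_ss − T)/τ with τ = M/ṁ = 564.27 s and T_ss = T_in + Q̇/(ṁ c_p) = 39.495 °C.
Integrating: T(t) = T_ss + (T₀ − T_ss) e^(−t/τ).
T(793) = 39.495 + (-18.495)·e^(−793/564.27) = 39.495 + (-18.495)·0.24528 = 34.958 °C.

35.0 °C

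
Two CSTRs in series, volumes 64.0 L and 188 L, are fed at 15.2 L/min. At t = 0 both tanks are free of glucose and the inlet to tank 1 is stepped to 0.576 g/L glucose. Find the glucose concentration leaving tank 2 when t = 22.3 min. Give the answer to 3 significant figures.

0.434 g/L

Each tank obeys Vᵢ dCᵢ/dt = Q(Cᵢ₋₁ − Cᵢ), so τᵢ = Vᵢ/Q.
τ₁ = 64.0/15.2 = 4.2105 min; τ₂ = 188/15.2 = 12.368 min.
Solving the cascade with C₁(0)=C₂(0)=0 gives C₂(t) = C_in[1 − (τ₁ e^(−t/τ₁) − τ₂ e^(−t/τ₂))/(τ₁ − τ₂)].
At t = 22.3: e^(−t/τ₁) = 0.0050103, e^(−t/τ₂) = 0.16481.
C₂ = 0.576·[1 − (4.2105·0.0050103 − 12.368·0.16481)/(-8.1579)] = 0.576·0.75272 = 0.43356 g/L.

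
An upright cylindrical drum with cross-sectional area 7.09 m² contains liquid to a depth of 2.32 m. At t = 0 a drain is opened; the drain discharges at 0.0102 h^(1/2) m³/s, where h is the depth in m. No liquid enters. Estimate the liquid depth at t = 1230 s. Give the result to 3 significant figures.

0.408 m

With no inflow, A dh/dt = −0.0102 √h.
This is separable: 2 d(√h)/dt = −0.0102/A, so √h = √h₀ − (0.0102/(2A)) t.
√h = √2.32 − 0.0102·1230/(2·7.09) = 1.5232 − 0.88477 = 0.63839.
h = 0.63839² = 0.40754 m.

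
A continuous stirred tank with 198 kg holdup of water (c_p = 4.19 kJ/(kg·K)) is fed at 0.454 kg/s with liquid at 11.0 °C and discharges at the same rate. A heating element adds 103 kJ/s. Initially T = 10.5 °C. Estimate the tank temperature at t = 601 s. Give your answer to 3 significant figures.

51.4 °C

M c_p dT/dt = ṁ c_p (T_in − T) + Q̇.
Rearrange: dT/dt = (T_ss − T)/τ with τ = M/ṁ = 436.12 s and T_ss = T_in + Q̇/(ṁ c_p) = 65.146 °C.
Integrating: T(t) = T_ss + (T₀ − T_ss) e^(−t/τ).
T(601) = 65.146 + (-54.646)·e^(−601/436.12) = 65.146 + (-54.646)·0.25207 = 51.372 °C.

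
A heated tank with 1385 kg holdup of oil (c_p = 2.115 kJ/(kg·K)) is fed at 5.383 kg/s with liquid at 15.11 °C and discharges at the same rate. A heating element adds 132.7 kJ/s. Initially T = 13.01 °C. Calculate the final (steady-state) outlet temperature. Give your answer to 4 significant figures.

M c_p dT/dt = ṁ c_p (T_in − T) + Q̇.
At steady state dT/dt = 0 ⇒ T_ss = T_in + Q̇/(ṁ c_p) = 15.11 + 132.7/(5.383·2.115) = 26.7656 °C.

26.77 °C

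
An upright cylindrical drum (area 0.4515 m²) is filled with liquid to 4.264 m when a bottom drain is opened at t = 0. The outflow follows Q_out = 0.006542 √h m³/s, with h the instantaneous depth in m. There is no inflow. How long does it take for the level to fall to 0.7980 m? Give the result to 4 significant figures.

With no inflow, A dh/dt = −0.006542 √h.
Separate and integrate: 2(√h − √h₀) = −(0.006542/A) t.
t = 2A(√h₀ − √h)/0.006542 = 2·0.4515·(√4.264 − √0.7980)/0.006542
  = 0.903000 × (2.06495 − 0.893308) / 0.006542 = 161.722 s.

161.7 s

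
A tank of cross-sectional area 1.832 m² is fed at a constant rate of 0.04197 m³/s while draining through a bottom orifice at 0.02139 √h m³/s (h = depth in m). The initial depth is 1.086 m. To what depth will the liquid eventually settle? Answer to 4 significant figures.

3.850 m

Accumulation of liquid (constant cross-section A): A dh/dt = Q_in − 0.02139 √h. At steady state dh/dt = 0:
Q_in = 0.02139 √h_ss ⇒ √h_ss = 0.04197/0.02139 = 1.96213.
h_ss = 1.96213² = 3.84996 m. (Since h₀ = 1.086 m < h_ss, the level will rise toward this value.)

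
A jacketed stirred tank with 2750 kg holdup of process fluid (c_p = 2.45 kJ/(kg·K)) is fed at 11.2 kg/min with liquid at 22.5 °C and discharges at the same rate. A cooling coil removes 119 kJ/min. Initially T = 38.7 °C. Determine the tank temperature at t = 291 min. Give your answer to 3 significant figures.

Unsteady energy balance on the tank contents: M c_p dT/dt = ṁ c_p (T_in − T) − 119.
Rearrange: dT/dt = (T_ss − T)/τ with τ = M/ṁ = 245.54 min and T_ss = T_in − Q̇/(ṁ c_p) = 18.163 °C.
Integrating: T(t) = T_ss + (T₀ − T_ss) e^(−t/τ).
T(291) = 18.163 + (20.537)·e^(−291/245.54) = 18.163 + (20.537)·0.30570 = 24.441 °C.

24.4 °C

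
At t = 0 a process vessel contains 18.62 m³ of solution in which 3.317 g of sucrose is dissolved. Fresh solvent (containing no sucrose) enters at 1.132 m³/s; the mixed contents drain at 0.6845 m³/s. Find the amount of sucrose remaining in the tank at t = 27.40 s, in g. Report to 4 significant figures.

1.530 g

Total volume: dV/dt = Q_in − Q_out = 0.447500 m³/s, so V(t) = 18.62 + 0.447500 t and V(27.40) = 30.8815 m³.
Species balance (pure solvent in): dm/dt = −Q_out · m/V(t).
Separate: dm/m = −Q_out dt/V(t) ⇒ ln(m/m₀) = −(Q_out/(Q_in−Q_out)) ln(V/V₀).
m = m₀ (V₀/V)^(Q_out/(Q_in−Q_out)) = 3.317 × (18.62/30.8815)^(1.52961) = 1.52990 g.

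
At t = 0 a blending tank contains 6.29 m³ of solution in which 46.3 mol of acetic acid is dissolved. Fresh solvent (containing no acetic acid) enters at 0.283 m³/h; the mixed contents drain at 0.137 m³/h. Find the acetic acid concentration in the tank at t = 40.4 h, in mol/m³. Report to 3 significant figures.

2.04 mol/m³

Let m(t) be the amount of acetic acid. Volume: V(t) = V₀ + (Q_in − Q_out) t = 6.29 + 0.14600 t; V(40.4) = 12.188 m³.
Species balance (pure solvent in): dm/dt = −Q_out · m/V(t).
Separate: dm/m = −Q_out dt/V(t) ⇒ ln(m/m₀) = −(Q_out/(Q_in−Q_out)) ln(V/V₀).
m = m₀ (V₀/V)^(Q_out/(Q_in−Q_out)) = 46.3 × (6.29/12.188)^(0.93836) = 24.888 mol.
C = m/V = 24.888/12.188 = 2.0420 mol/m³.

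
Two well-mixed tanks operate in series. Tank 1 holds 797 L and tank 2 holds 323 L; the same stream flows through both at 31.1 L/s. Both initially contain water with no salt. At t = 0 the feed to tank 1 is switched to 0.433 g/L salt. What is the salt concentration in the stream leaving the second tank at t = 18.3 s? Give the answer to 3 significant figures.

0.127 g/L

Time constants: τᵢ = Vᵢ/Q for each well-mixed tank.
τ₁ = 797/31.1 = 25.627 s; τ₂ = 323/31.1 = 10.386 s.
Tank 1: C₁ = C_in(1 − e^(−t/τ₁)). Tank 2 (τ₁ ≠ τ₂): C₂ = C_in[1 − (τ₁ e^(−t/τ₁) − τ₂ e^(−t/τ₂))/(τ₁ − τ₂)].
At t = 18.3: e^(−t/τ₁) = 0.48964, e^(−t/τ₂) = 0.17170.
C₂ = 0.433·[1 − (25.627·0.48964 − 10.386·0.17170)/(15.241)] = 0.433·0.29371 = 0.12718 g/L.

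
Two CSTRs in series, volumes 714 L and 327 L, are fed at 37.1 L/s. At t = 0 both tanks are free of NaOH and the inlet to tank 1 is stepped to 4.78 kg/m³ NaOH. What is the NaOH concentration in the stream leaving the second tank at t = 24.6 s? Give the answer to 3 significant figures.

Species balance on tank i: dCᵢ/dt = (Cᵢ₋₁ − Cᵢ)/τᵢ with τᵢ = Vᵢ/Q.
τ₁ = 714/37.1 = 19.245 s; τ₂ = 327/37.1 = 8.8140 s.
Tank 1: C₁ = C_in(1 − e^(−t/τ₁)). Tank 2 (τ₁ ≠ τ₂): C₂ = C_in[1 − (τ₁ e^(−t/τ₁) − τ₂ e^(−t/τ₂))/(τ₁ − τ₂)].
At t = 24.6: e^(−t/τ₁) = 0.27853, e^(−t/τ₂) = 0.061359.
C₂ = 4.78·[1 − (19.245·0.27853 − 8.8140·0.061359)/(10.431)] = 4.78·0.53797 = 2.5715 kg/m³.

2.57 kg/m³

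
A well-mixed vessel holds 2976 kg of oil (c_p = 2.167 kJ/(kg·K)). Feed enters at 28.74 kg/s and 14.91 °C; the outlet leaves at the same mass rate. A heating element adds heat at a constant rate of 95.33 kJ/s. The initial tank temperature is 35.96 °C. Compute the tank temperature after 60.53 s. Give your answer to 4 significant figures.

27.32 °C

First-law balance (no shaft work): M c_p dT/dt = ṁ c_p (T_in − T) + 95.33.
τ = M/ṁ = 103.549 s; T_ss = T_in + Q̇/(ṁ c_p) = 14.91 + 95.33/(28.74·2.167) = 16.4407 °C.
Integrating: T(t) = T_ss + (T₀ − T_ss) e^(−t/τ).
T(60.53) = 16.4407 + (19.5193)·e^(−60.53/103.549) = 16.4407 + (19.5193)·0.557354 = 27.3199 °C.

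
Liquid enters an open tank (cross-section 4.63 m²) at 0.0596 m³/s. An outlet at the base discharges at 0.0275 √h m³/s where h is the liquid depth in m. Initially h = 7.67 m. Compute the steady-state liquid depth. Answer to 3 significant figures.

4.70 m

Level balance: A dh/dt = 0.0596 − 0.0275 √h. Setting dh/dt = 0:
Q_in = 0.0275 √h_ss ⇒ √h_ss = 0.0596/0.0275 = 2.1673.
h_ss = 2.1673² = 4.6971 m. (Since h₀ = 7.67 m > h_ss, the level will fall toward this value.)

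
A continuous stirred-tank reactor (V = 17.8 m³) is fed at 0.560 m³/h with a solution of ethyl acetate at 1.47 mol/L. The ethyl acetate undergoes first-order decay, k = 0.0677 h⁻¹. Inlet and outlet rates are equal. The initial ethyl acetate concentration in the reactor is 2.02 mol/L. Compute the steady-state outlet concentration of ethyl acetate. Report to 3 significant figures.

Accumulation = in − out − consumed: V dC/dt = Q C_in − Q C − k V C.
At steady state: 0 = Q C_in − (Q + kV) C_ss, so C_ss = Q C_in/(Q + kV).
C_ss = 0.560·1.47/(0.560 + 0.0677·17.8) = 0.82320/1.7651 = 0.46639 mol/L.

0.466 mol/L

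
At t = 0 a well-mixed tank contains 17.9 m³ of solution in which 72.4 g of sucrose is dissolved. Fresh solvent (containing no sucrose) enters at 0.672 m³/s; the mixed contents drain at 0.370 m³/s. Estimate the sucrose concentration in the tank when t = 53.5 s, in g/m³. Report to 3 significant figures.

Total volume: dV/dt = Q_in − Q_out = 0.30200 m³/s, so V(t) = 17.9 + 0.30200 t and V(53.5) = 34.057 m³.
Species balance (pure solvent in): dm/dt = −Q_out · m/V(t).
dm/m = −Q_out dt/(V₀ + 0.30200 t); integrating gives ln(m/m₀) = −(Q_out/(Q_in−Q_out)) ln(V/V₀).
m = m₀ (V₀/V)^(Q_out/(Q_in−Q_out)) = 72.4 × (17.9/34.057)^(1.2252) = 32.922 g.
C = m/V = 32.922/34.057 = 0.96667 g/m³.

0.967 g/m³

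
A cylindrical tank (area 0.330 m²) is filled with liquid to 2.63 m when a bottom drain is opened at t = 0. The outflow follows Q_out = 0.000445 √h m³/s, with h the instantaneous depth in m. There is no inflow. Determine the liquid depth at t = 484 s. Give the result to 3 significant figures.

A dh/dt = −Q_out = −0.000445 √h.
∫ h^(−1/2) dh = −(0.000445/A) ∫ dt, giving 2√h = 2√h₀ − (0.000445/A) t.
√h = √2.63 − 0.000445·484/(2·0.330) = 1.6217 − 0.32633 = 1.2954.
h = 1.2954² = 1.6780 m.

1.68 m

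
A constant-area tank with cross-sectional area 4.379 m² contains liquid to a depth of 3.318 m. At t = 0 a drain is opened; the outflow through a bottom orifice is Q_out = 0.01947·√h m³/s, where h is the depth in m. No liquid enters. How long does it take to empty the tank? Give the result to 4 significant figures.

Accumulation of liquid (constant cross-section A): A dh/dt = −0.01947 √h.
Separate and integrate: 2(√h − √h₀) = −(0.01947/A) t.
Tank is empty when √h = 0: t_empty = 2A√h₀/0.01947.
t_empty = 2·4.379·√3.318/0.01947 = 8.75800·1.82154/0.01947 = 819.365 s.

819.4 s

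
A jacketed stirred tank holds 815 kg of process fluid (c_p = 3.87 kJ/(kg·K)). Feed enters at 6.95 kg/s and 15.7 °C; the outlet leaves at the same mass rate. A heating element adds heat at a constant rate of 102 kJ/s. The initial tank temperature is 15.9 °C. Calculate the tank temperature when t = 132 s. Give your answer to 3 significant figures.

18.3 °C

First-law balance (no shaft work): M c_p dT/dt = ṁ c_p (T_in − T) + 102.
Rearrange: dT/dt = (T_ss − T)/τ with τ = M/ṁ = 117.27 s and T_ss = T_in + Q̇/(ṁ c_p) = 19.492 °C.
T approaches T_ss exponentially: T(t) = T_ss + (T₀ − T_ss) e^(−t/τ).
T(132) = 19.492 + (-3.5923)·e^(−132/117.27) = 19.492 + (-3.5923)·0.32444 = 18.327 °C.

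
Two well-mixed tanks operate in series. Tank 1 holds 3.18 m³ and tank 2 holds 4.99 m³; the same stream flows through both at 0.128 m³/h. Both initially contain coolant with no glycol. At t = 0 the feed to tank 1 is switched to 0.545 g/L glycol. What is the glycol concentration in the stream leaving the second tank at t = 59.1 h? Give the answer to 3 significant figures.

0.304 g/L

Species balance on tank i: dCᵢ/dt = (Cᵢ₋₁ − Cᵢ)/τᵢ with τᵢ = Vᵢ/Q.
τ₁ = 3.18/0.128 = 24.844 h; τ₂ = 4.99/0.128 = 38.984 h.
Solving the cascade with C₁(0)=C₂(0)=0 gives C₂(t) = C_in[1 − (τ₁ e^(−t/τ₁) − τ₂ e^(−t/τ₂))/(τ₁ − τ₂)].
At t = 59.1: e^(−t/τ₁) = 0.092655, e^(−t/τ₂) = 0.21959.
C₂ = 0.545·[1 − (24.844·0.092655 − 38.984·0.21959)/(-14.141)] = 0.545·0.55740 = 0.30378 g/L.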